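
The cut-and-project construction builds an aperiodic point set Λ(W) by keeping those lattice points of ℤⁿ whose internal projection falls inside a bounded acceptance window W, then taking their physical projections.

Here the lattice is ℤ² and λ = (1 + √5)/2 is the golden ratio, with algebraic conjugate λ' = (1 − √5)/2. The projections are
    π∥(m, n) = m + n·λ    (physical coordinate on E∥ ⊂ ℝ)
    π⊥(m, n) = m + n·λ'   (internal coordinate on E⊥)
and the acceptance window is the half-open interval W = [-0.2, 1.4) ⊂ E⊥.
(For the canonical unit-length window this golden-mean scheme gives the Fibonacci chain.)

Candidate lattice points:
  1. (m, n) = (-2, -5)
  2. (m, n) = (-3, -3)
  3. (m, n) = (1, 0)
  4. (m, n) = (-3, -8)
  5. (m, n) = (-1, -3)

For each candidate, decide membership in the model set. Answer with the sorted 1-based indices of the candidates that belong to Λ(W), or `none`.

1, 3, 5

Numerically λ ≈ 1.618034 and λ' = −1/λ ≈ -0.618034.
candidate 1: (m,n)=(-2,-5) → π∥ = -2-5·λ ≈ -10.090170, π⊥ = -2-5·λ' ≈ 1.090170 ∈ [-0.2, 1.4) ⇒ IN Λ
candidate 2: (m,n)=(-3,-3) → π∥ = -3-3·λ ≈ -7.854102, π⊥ = -3-3·λ' ≈ -1.145898 ∉ [-0.2, 1.4) ⇒ out
candidate 3: (m,n)=(1,0) → π∥ = 1+0·λ ≈ 1.000000, π⊥ = 1+0·λ' ≈ 1.000000 ∈ [-0.2, 1.4) ⇒ IN Λ
candidate 4: (m,n)=(-3,-8) → π∥ = -3-8·λ ≈ -15.944272, π⊥ = -3-8·λ' ≈ 1.944272 ∉ [-0.2, 1.4) ⇒ out
candidate 5: (m,n)=(-1,-3) → π∥ = -1-3·λ ≈ -5.854102, π⊥ = -1-3·λ' ≈ 0.854102 ∈ [-0.2, 1.4) ⇒ IN Λ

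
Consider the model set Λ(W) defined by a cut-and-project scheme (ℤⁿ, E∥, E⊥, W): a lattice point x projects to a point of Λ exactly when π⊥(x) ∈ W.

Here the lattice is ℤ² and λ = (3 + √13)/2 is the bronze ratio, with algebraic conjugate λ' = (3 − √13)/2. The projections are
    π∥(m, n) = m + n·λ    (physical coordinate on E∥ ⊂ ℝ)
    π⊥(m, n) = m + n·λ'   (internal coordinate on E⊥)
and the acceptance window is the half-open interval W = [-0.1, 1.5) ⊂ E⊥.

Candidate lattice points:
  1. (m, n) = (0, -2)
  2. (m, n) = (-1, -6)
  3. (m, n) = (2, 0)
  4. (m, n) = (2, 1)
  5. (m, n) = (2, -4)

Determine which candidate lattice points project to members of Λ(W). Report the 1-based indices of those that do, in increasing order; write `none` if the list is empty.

Numerically λ ≈ 3.302776 and λ' = −1/λ ≈ -0.302776.
[1] lift (0,-2): star map gives 0.605551; window check -0.1 ≤ 0.605551 < 1.5 is true → IN Λ
[2] lift (-1,-6): star map gives 0.816654; window check -0.1 ≤ 0.816654 < 1.5 is true → IN Λ
[3] lift (2,0): star map gives 2.000000; window check -0.1 ≤ 2.000000 < 1.5 is false → out
[4] lift (2,1): star map gives 1.697224; window check -0.1 ≤ 1.697224 < 1.5 is false → out
[5] lift (2,-4): star map gives 3.211103; window check -0.1 ≤ 3.211103 < 1.5 is false → out

1, 2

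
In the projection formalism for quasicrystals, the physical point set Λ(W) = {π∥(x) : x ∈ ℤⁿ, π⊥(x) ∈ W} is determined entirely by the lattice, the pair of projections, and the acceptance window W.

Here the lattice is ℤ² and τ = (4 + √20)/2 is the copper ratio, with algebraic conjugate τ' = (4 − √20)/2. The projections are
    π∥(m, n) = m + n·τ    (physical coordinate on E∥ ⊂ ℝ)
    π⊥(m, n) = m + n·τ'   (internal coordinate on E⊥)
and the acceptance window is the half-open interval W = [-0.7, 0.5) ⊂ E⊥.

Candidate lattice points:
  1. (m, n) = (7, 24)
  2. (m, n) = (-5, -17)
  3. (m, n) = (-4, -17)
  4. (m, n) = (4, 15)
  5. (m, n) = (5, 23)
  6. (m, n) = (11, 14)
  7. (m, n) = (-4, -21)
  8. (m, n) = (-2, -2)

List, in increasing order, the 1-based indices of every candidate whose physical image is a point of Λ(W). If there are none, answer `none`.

τ' = (4−√20)/2 ≈ -0.236068.
candidate 1: (m,n)=(7,24) → π∥ = 7+24·τ ≈ 108.665631, π⊥ = 7+24·τ' ≈ 1.334369 ∉ [-0.7, 0.5) ⇒ out
candidate 2: (m,n)=(-5,-17) → π∥ = -5-17·τ ≈ -77.013156, π⊥ = -5-17·τ' ≈ -0.986844 ∉ [-0.7, 0.5) ⇒ out
candidate 3: (m,n)=(-4,-17) → π∥ = -4-17·τ ≈ -76.013156, π⊥ = -4-17·τ' ≈ 0.013156 ∈ [-0.7, 0.5) ⇒ IN Λ
candidate 4: (m,n)=(4,15) → π∥ = 4+15·τ ≈ 67.541020, π⊥ = 4+15·τ' ≈ 0.458980 ∈ [-0.7, 0.5) ⇒ IN Λ
candidate 5: (m,n)=(5,23) → π∥ = 5+23·τ ≈ 102.429563, π⊥ = 5+23·τ' ≈ -0.429563 ∈ [-0.7, 0.5) ⇒ IN Λ
candidate 6: (m,n)=(11,14) → π∥ = 11+14·τ ≈ 70.304952, π⊥ = 11+14·τ' ≈ 7.695048 ∉ [-0.7, 0.5) ⇒ out
candidate 7: (m,n)=(-4,-21) → π∥ = -4-21·τ ≈ -92.957428, π⊥ = -4-21·τ' ≈ 0.957428 ∉ [-0.7, 0.5) ⇒ out
candidate 8: (m,n)=(-2,-2) → π∥ = -2-2·τ ≈ -10.472136, π⊥ = -2-2·τ' ≈ -1.527864 ∉ [-0.7, 0.5) ⇒ out

3, 4, 5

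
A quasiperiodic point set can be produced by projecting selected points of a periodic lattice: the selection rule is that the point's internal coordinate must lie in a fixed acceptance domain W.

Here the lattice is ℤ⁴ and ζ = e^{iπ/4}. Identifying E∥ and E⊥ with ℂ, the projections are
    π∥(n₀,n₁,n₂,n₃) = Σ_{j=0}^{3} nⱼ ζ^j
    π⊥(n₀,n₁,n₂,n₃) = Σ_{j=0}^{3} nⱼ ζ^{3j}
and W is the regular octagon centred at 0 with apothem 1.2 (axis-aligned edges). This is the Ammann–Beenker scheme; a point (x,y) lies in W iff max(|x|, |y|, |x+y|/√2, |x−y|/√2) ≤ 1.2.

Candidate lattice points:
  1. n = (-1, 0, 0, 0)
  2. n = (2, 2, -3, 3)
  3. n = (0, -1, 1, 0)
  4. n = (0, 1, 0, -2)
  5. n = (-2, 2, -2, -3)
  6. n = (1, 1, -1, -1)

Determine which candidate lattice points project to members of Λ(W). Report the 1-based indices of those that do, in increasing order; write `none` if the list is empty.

With ζ = e^{iπ/4} the internal vectors are ζ^0,ζ^3,ζ^6,ζ^9.
#1 (-1, 0, 0, 0): internal (-1.00000, 0.00000); octagon support 1.00000 vs apothem 1.2 → ∈ W
#2 (2, 2, -3, 3): internal (2.70711, 6.53553); octagon support 6.53553 vs apothem 1.2 → ∉ W
#3 (0, -1, 1, 0): internal (0.70711, -1.70711); octagon support 1.70711 vs apothem 1.2 → ∉ W
#4 (0, 1, 0, -2): internal (-2.12132, -0.70711); octagon support 2.12132 vs apothem 1.2 → ∉ W
#5 (-2, 2, -2, -3): internal (-5.53553, 1.29289); octagon support 5.53553 vs apothem 1.2 → ∉ W
#6 (1, 1, -1, -1): internal (-0.41421, 1.00000); octagon support 1.00000 vs apothem 1.2 → ∈ W

1, 6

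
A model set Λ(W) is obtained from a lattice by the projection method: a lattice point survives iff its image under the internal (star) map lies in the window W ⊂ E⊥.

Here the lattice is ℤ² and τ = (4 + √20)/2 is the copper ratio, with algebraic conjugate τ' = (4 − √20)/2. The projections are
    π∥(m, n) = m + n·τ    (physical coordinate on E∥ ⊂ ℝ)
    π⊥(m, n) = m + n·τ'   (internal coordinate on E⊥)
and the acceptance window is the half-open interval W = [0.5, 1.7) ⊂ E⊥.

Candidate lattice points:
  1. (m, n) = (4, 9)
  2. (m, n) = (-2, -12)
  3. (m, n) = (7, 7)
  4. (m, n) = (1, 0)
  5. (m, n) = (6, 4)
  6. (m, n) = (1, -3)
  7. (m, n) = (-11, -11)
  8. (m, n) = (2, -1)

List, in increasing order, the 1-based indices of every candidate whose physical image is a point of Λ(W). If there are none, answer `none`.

2, 4

τ' = (4−√20)/2 ≈ -0.236068.
#1 (4,9): internal coord 4 + (9)·τ' = +1.875388; +1.875388 ∉ [0.5, 1.7) → out
#2 (-2,-12): internal coord -2 + (-12)·τ' = +0.832816; +0.832816 ∈ [0.5, 1.7) → IN Λ
#3 (7,7): internal coord 7 + (7)·τ' = +5.347524; +5.347524 ∉ [0.5, 1.7) → out
#4 (1,0): internal coord 1 + (0)·τ' = +1.000000; +1.000000 ∈ [0.5, 1.7) → IN Λ
#5 (6,4): internal coord 6 + (4)·τ' = +5.055728; +5.055728 ∉ [0.5, 1.7) → out
#6 (1,-3): internal coord 1 + (-3)·τ' = +1.708204; +1.708204 ∉ [0.5, 1.7) → out
#7 (-11,-11): internal coord -11 + (-11)·τ' = -8.403252; -8.403252 ∉ [0.5, 1.7) → out
#8 (2,-1): internal coord 2 + (-1)·τ' = +2.236068; +2.236068 ∉ [0.5, 1.7) → out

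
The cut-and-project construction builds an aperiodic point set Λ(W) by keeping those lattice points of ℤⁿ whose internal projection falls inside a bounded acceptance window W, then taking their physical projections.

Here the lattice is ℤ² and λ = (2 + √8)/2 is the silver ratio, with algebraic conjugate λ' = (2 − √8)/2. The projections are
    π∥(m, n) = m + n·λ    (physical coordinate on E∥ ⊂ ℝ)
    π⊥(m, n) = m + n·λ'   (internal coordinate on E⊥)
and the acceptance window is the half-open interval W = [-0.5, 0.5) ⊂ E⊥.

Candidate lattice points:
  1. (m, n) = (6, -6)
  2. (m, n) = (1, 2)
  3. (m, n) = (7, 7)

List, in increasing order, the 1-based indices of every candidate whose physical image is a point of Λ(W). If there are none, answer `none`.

Compute λ' = (2−√8)/2 = -0.414214, so π⊥(m,n) = m -0.414214·n.
[1] lift (6,-6): star map gives 8.485281; window check -0.5 ≤ 8.485281 < 0.5 is false → out
[2] lift (1,2): star map gives 0.171573; window check -0.5 ≤ 0.171573 < 0.5 is true → IN Λ
[3] lift (7,7): star map gives 4.100505; window check -0.5 ≤ 4.100505 < 0.5 is false → out

2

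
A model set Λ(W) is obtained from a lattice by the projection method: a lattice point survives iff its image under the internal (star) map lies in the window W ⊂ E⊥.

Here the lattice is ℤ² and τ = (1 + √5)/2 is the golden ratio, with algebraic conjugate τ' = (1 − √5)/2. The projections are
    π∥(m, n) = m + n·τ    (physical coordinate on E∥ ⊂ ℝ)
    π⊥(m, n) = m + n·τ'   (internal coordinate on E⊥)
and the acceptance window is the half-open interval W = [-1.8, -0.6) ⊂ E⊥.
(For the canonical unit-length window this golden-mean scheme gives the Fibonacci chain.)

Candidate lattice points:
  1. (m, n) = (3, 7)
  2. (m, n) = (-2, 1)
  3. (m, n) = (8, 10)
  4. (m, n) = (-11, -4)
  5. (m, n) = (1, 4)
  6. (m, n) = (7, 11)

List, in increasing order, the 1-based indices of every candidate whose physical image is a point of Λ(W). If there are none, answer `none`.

1, 5

Numerically τ ≈ 1.618034 and τ' = −1/τ ≈ -0.618034.
candidate 1: (m,n)=(3,7) → π∥ = 3+7·τ ≈ 14.326238, π⊥ = 3+7·τ' ≈ -1.326238 ∈ [-1.8, -0.6) ⇒ IN Λ
candidate 2: (m,n)=(-2,1) → π∥ = -2+1·τ ≈ -0.381966, π⊥ = -2+1·τ' ≈ -2.618034 ∉ [-1.8, -0.6) ⇒ out
candidate 3: (m,n)=(8,10) → π∥ = 8+10·τ ≈ 24.180340, π⊥ = 8+10·τ' ≈ 1.819660 ∉ [-1.8, -0.6) ⇒ out
candidate 4: (m,n)=(-11,-4) → π∥ = -11-4·τ ≈ -17.472136, π⊥ = -11-4·τ' ≈ -8.527864 ∉ [-1.8, -0.6) ⇒ out
candidate 5: (m,n)=(1,4) → π∥ = 1+4·τ ≈ 7.472136, π⊥ = 1+4·τ' ≈ -1.472136 ∈ [-1.8, -0.6) ⇒ IN Λ
candidate 6: (m,n)=(7,11) → π∥ = 7+11·τ ≈ 24.798374, π⊥ = 7+11·τ' ≈ 0.201626 ∉ [-1.8, -0.6) ⇒ out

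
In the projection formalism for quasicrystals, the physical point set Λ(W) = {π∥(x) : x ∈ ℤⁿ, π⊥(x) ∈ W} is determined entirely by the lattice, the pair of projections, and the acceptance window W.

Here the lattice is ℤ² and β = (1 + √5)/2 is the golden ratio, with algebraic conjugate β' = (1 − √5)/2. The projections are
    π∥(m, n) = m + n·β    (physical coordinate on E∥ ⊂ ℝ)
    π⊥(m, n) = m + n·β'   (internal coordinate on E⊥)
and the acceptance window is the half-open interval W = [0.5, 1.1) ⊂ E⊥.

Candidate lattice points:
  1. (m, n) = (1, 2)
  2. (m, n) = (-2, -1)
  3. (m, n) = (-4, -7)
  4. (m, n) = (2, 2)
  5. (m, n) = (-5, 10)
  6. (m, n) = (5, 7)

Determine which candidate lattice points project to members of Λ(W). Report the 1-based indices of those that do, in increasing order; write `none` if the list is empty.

4, 6

Compute β' = (1−√5)/2 = -0.61803, so π⊥(m,n) = m -0.61803·n.
[1] lift (1,2): star map gives -0.23607; window check 0.5 ≤ -0.23607 < 1.1 is false → out
[2] lift (-2,-1): star map gives -1.38197; window check 0.5 ≤ -1.38197 < 1.1 is false → out
[3] lift (-4,-7): star map gives 0.32624; window check 0.5 ≤ 0.32624 < 1.1 is false → out
[4] lift (2,2): star map gives 0.76393; window check 0.5 ≤ 0.76393 < 1.1 is true → IN Λ
[5] lift (-5,10): star map gives -11.18034; window check 0.5 ≤ -11.18034 < 1.1 is false → out
[6] lift (5,7): star map gives 0.67376; window check 0.5 ≤ 0.67376 < 1.1 is true → IN Λ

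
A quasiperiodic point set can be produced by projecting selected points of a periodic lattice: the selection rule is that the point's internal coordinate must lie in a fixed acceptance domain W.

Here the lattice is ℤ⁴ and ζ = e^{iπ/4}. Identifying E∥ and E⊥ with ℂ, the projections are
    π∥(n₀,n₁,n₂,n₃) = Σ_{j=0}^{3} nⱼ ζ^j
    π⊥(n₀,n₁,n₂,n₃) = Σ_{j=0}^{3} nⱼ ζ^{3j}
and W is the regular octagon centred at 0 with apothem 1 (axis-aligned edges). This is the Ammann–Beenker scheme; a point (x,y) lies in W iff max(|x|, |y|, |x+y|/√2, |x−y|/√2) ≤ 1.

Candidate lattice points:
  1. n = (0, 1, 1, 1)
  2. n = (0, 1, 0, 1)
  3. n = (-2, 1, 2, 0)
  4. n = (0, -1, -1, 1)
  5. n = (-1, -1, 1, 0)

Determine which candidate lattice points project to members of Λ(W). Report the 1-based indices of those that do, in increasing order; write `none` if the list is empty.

Internal map: ζ^{3j} for j=0..3 gives (1,0), (−√2/2,√2/2), (0,−1), (√2/2,√2/2).
candidate 1: n = (0, 1, 1, 1) → π⊥ ≈ (+0.00000, +0.41421); max(|x|,|y|,|x±y|/√2) = 0.41421 ≤ 1 ⇒ ∈ W
candidate 2: n = (0, 1, 0, 1) → π⊥ ≈ (+0.00000, +1.41421); max(|x|,|y|,|x±y|/√2) = 1.41421 > 1 ⇒ ∉ W
candidate 3: n = (-2, 1, 2, 0) → π⊥ ≈ (-2.70711, -1.29289); max(|x|,|y|,|x±y|/√2) = 2.82843 > 1 ⇒ ∉ W
candidate 4: n = (0, -1, -1, 1) → π⊥ ≈ (+1.41421, +1.00000); max(|x|,|y|,|x±y|/√2) = 1.70711 > 1 ⇒ ∉ W
candidate 5: n = (-1, -1, 1, 0) → π⊥ ≈ (-0.29289, -1.70711); max(|x|,|y|,|x±y|/√2) = 1.70711 > 1 ⇒ ∉ W

1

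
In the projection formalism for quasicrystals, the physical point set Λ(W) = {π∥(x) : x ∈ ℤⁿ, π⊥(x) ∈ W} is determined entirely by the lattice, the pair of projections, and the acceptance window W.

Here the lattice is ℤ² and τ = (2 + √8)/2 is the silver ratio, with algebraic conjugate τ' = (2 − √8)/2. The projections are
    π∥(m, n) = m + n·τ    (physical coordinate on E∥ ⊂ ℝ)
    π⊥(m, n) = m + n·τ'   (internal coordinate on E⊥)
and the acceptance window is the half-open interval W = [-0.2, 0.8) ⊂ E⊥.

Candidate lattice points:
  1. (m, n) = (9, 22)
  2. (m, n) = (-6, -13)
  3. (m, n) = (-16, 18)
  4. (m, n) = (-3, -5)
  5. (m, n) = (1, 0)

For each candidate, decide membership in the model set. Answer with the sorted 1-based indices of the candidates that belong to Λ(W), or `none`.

τ' = (2−√8)/2 ≈ -0.4142.
[1] lift (9,22): star map gives -0.1127; window check -0.2 ≤ -0.1127 < 0.8 is true → IN Λ
[2] lift (-6,-13): star map gives -0.6152; window check -0.2 ≤ -0.6152 < 0.8 is false → out
[3] lift (-16,18): star map gives -23.4558; window check -0.2 ≤ -23.4558 < 0.8 is false → out
[4] lift (-3,-5): star map gives -0.9289; window check -0.2 ≤ -0.9289 < 0.8 is false → out
[5] lift (1,0): star map gives 1.0000; window check -0.2 ≤ 1.0000 < 0.8 is false → out

1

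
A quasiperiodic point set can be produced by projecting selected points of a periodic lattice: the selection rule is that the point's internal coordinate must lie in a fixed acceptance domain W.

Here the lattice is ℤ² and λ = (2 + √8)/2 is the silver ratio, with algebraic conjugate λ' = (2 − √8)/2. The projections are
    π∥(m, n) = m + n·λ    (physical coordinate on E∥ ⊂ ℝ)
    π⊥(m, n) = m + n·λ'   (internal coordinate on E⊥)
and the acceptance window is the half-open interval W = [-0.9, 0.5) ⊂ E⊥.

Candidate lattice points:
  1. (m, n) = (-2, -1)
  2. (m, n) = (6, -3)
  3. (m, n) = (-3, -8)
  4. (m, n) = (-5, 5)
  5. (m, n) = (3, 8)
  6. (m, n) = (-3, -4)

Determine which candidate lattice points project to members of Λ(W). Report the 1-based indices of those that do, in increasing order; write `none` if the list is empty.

Compute λ' = (2−√8)/2 = -0.414214, so π⊥(m,n) = m -0.414214·n.
#1 (-2,-1): internal coord -2 + (-1)·λ' = -1.585786; -1.585786 ∉ [-0.9, 0.5) → out
#2 (6,-3): internal coord 6 + (-3)·λ' = +7.242641; +7.242641 ∉ [-0.9, 0.5) → out
#3 (-3,-8): internal coord -3 + (-8)·λ' = +0.313708; +0.313708 ∈ [-0.9, 0.5) → IN Λ
#4 (-5,5): internal coord -5 + (5)·λ' = -7.071068; -7.071068 ∉ [-0.9, 0.5) → out
#5 (3,8): internal coord 3 + (8)·λ' = -0.313708; -0.313708 ∈ [-0.9, 0.5) → IN Λ
#6 (-3,-4): internal coord -3 + (-4)·λ' = -1.343146; -1.343146 ∉ [-0.9, 0.5) → out

3, 5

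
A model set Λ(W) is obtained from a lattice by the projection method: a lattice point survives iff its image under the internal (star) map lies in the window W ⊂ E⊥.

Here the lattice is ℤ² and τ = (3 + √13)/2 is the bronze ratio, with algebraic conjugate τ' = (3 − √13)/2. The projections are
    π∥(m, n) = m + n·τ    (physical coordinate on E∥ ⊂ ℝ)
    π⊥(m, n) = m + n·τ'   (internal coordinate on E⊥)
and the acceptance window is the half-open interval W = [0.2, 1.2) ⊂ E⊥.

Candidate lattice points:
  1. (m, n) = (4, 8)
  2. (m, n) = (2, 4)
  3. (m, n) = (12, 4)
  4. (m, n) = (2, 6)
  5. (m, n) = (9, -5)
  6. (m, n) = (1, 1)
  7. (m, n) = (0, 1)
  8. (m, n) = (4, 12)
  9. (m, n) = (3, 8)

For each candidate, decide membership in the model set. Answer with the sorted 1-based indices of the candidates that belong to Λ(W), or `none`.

2, 6, 8, 9

Numerically τ ≈ 3.3028 and τ' = −1/τ ≈ -0.3028.
candidate 1: (m,n)=(4,8) → π∥ = 4+8·τ ≈ 30.4222, π⊥ = 4+8·τ' ≈ 1.5778 ∉ [0.2, 1.2) ⇒ out
candidate 2: (m,n)=(2,4) → π∥ = 2+4·τ ≈ 15.2111, π⊥ = 2+4·τ' ≈ 0.7889 ∈ [0.2, 1.2) ⇒ IN Λ
candidate 3: (m,n)=(12,4) → π∥ = 12+4·τ ≈ 25.2111, π⊥ = 12+4·τ' ≈ 10.7889 ∉ [0.2, 1.2) ⇒ out
candidate 4: (m,n)=(2,6) → π∥ = 2+6·τ ≈ 21.8167, π⊥ = 2+6·τ' ≈ 0.1833 ∉ [0.2, 1.2) ⇒ out
candidate 5: (m,n)=(9,-5) → π∥ = 9-5·τ ≈ -7.5139, π⊥ = 9-5·τ' ≈ 10.5139 ∉ [0.2, 1.2) ⇒ out
candidate 6: (m,n)=(1,1) → π∥ = 1+1·τ ≈ 4.3028, π⊥ = 1+1·τ' ≈ 0.6972 ∈ [0.2, 1.2) ⇒ IN Λ
candidate 7: (m,n)=(0,1) → π∥ = 0+1·τ ≈ 3.3028, π⊥ = 0+1·τ' ≈ -0.3028 ∉ [0.2, 1.2) ⇒ out
candidate 8: (m,n)=(4,12) → π∥ = 4+12·τ ≈ 43.6333, π⊥ = 4+12·τ' ≈ 0.3667 ∈ [0.2, 1.2) ⇒ IN Λ
candidate 9: (m,n)=(3,8) → π∥ = 3+8·τ ≈ 29.4222, π⊥ = 3+8·τ' ≈ 0.5778 ∈ [0.2, 1.2) ⇒ IN Λ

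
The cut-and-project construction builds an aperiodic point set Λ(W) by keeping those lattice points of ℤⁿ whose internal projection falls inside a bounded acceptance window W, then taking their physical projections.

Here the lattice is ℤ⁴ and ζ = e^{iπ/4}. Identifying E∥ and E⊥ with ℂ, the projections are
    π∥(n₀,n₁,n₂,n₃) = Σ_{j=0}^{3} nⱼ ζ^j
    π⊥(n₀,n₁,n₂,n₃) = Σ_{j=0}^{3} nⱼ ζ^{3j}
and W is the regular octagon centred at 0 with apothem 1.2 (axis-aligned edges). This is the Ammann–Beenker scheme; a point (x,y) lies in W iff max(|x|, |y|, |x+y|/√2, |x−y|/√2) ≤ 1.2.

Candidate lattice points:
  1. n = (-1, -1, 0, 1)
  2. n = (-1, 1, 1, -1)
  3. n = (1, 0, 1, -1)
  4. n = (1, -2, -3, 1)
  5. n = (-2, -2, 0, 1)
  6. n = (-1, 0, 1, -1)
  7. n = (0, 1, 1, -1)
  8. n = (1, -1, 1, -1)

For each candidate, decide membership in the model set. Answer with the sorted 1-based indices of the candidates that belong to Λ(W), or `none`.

1, 5

π⊥(n) = n₀ + n₁ζ³ + n₂ζ⁶ + n₃ζ⁹ where ζ = e^{iπ/4}.
candidate 1: n = (-1, -1, 0, 1) → π⊥ ≈ (+0.4142, +0.0000); max(|x|,|y|,|x±y|/√2) = 0.4142 ≤ 1.2 ⇒ ∈ W
candidate 2: n = (-1, 1, 1, -1) → π⊥ ≈ (-2.4142, -1.0000); max(|x|,|y|,|x±y|/√2) = 2.4142 > 1.2 ⇒ ∉ W
candidate 3: n = (1, 0, 1, -1) → π⊥ ≈ (+0.2929, -1.7071); max(|x|,|y|,|x±y|/√2) = 1.7071 > 1.2 ⇒ ∉ W
candidate 4: n = (1, -2, -3, 1) → π⊥ ≈ (+3.1213, +2.2929); max(|x|,|y|,|x±y|/√2) = 3.8284 > 1.2 ⇒ ∉ W
candidate 5: n = (-2, -2, 0, 1) → π⊥ ≈ (+0.1213, -0.7071); max(|x|,|y|,|x±y|/√2) = 0.7071 ≤ 1.2 ⇒ ∈ W
candidate 6: n = (-1, 0, 1, -1) → π⊥ ≈ (-1.7071, -1.7071); max(|x|,|y|,|x±y|/√2) = 2.4142 > 1.2 ⇒ ∉ W
candidate 7: n = (0, 1, 1, -1) → π⊥ ≈ (-1.4142, -1.0000); max(|x|,|y|,|x±y|/√2) = 1.7071 > 1.2 ⇒ ∉ W
candidate 8: n = (1, -1, 1, -1) → π⊥ ≈ (+1.0000, -2.4142); max(|x|,|y|,|x±y|/√2) = 2.4142 > 1.2 ⇒ ∉ W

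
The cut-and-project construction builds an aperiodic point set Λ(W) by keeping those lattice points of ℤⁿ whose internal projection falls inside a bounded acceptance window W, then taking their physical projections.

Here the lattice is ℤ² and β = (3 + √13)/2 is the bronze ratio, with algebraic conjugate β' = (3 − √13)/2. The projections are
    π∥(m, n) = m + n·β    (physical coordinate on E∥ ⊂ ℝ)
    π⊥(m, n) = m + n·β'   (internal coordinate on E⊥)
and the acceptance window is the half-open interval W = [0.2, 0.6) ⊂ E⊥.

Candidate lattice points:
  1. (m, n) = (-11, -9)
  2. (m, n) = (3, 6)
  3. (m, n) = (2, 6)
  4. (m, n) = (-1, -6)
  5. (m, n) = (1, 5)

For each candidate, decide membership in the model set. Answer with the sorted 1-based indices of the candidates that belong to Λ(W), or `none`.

none

Numerically β ≈ 3.3028 and β' = −1/β ≈ -0.3028.
#1 (-11,-9): internal coord -11 + (-9)·β' = -8.2750; -8.2750 ∉ [0.2, 0.6) → out
#2 (3,6): internal coord 3 + (6)·β' = +1.1833; +1.1833 ∉ [0.2, 0.6) → out
#3 (2,6): internal coord 2 + (6)·β' = +0.1833; +0.1833 ∉ [0.2, 0.6) → out
#4 (-1,-6): internal coord -1 + (-6)·β' = +0.8167; +0.8167 ∉ [0.2, 0.6) → out
#5 (1,5): internal coord 1 + (5)·β' = -0.5139; -0.5139 ∉ [0.2, 0.6) → out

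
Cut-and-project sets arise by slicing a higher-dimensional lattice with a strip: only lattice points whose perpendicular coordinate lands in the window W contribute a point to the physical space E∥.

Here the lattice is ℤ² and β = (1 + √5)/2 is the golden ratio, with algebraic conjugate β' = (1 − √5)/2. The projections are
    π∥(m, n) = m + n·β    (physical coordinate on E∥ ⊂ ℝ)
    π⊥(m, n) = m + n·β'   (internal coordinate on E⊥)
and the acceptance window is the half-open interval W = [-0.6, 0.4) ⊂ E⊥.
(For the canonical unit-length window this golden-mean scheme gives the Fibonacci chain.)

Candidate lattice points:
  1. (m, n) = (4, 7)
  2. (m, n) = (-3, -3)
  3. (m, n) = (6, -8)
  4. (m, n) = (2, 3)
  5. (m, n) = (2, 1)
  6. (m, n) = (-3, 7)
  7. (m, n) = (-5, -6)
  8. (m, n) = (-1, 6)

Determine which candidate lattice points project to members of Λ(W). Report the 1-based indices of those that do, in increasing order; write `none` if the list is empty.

1, 4

β' = (1−√5)/2 ≈ -0.618034.
[1] lift (4,7): star map gives -0.326238; window check -0.6 ≤ -0.326238 < 0.4 is true → IN Λ
[2] lift (-3,-3): star map gives -1.145898; window check -0.6 ≤ -1.145898 < 0.4 is false → out
[3] lift (6,-8): star map gives 10.944272; window check -0.6 ≤ 10.944272 < 0.4 is false → out
[4] lift (2,3): star map gives 0.145898; window check -0.6 ≤ 0.145898 < 0.4 is true → IN Λ
[5] lift (2,1): star map gives 1.381966; window check -0.6 ≤ 1.381966 < 0.4 is false → out
[6] lift (-3,7): star map gives -7.326238; window check -0.6 ≤ -7.326238 < 0.4 is false → out
[7] lift (-5,-6): star map gives -1.291796; window check -0.6 ≤ -1.291796 < 0.4 is false → out
[8] lift (-1,6): star map gives -4.708204; window check -0.6 ≤ -4.708204 < 0.4 is false → out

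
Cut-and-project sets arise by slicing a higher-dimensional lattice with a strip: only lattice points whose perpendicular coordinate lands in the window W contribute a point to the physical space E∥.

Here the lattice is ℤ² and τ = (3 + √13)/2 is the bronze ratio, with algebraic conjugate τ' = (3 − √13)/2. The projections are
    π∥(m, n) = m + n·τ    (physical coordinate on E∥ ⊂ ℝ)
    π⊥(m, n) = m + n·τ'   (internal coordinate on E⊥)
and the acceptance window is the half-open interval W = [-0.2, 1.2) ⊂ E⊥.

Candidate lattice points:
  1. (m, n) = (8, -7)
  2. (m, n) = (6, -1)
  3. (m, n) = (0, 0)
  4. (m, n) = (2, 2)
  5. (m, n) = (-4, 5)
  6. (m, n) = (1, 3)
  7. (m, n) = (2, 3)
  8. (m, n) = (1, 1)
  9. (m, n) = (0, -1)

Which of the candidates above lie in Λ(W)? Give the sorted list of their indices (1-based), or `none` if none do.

Numerically τ ≈ 3.30278 and τ' = −1/τ ≈ -0.30278.
#1 (8,-7): internal coord 8 + (-7)·τ' = +10.11943; +10.11943 ∉ [-0.2, 1.2) → out
#2 (6,-1): internal coord 6 + (-1)·τ' = +6.30278; +6.30278 ∉ [-0.2, 1.2) → out
#3 (0,0): internal coord 0 + (0)·τ' = +0.00000; +0.00000 ∈ [-0.2, 1.2) → IN Λ
#4 (2,2): internal coord 2 + (2)·τ' = +1.39445; +1.39445 ∉ [-0.2, 1.2) → out
#5 (-4,5): internal coord -4 + (5)·τ' = -5.51388; -5.51388 ∉ [-0.2, 1.2) → out
#6 (1,3): internal coord 1 + (3)·τ' = +0.09167; +0.09167 ∈ [-0.2, 1.2) → IN Λ
#7 (2,3): internal coord 2 + (3)·τ' = +1.09167; +1.09167 ∈ [-0.2, 1.2) → IN Λ
#8 (1,1): internal coord 1 + (1)·τ' = +0.69722; +0.69722 ∈ [-0.2, 1.2) → IN Λ
#9 (0,-1): internal coord 0 + (-1)·τ' = +0.30278; +0.30278 ∈ [-0.2, 1.2) → IN Λ

3, 6, 7, 8, 9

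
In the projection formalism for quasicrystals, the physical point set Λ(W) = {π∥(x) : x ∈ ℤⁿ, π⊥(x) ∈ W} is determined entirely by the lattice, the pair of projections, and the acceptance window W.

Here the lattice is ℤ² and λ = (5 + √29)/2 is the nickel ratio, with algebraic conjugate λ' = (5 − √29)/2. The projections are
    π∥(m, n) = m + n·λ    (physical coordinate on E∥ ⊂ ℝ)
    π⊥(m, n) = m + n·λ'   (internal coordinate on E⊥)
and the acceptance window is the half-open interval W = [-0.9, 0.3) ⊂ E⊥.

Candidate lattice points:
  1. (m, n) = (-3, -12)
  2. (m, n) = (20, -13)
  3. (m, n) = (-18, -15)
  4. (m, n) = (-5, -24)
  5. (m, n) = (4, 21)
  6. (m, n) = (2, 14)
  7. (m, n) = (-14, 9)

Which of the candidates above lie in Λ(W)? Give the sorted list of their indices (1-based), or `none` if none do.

λ' = (5−√29)/2 ≈ -0.1926.
[1] lift (-3,-12): star map gives -0.6890; window check -0.9 ≤ -0.6890 < 0.3 is true → IN Λ
[2] lift (20,-13): star map gives 22.5036; window check -0.9 ≤ 22.5036 < 0.3 is false → out
[3] lift (-18,-15): star map gives -15.1113; window check -0.9 ≤ -15.1113 < 0.3 is false → out
[4] lift (-5,-24): star map gives -0.3780; window check -0.9 ≤ -0.3780 < 0.3 is true → IN Λ
[5] lift (4,21): star map gives -0.0442; window check -0.9 ≤ -0.0442 < 0.3 is true → IN Λ
[6] lift (2,14): star map gives -0.6962; window check -0.9 ≤ -0.6962 < 0.3 is true → IN Λ
[7] lift (-14,9): star map gives -15.7332; window check -0.9 ≤ -15.7332 < 0.3 is false → out

1, 4, 5, 6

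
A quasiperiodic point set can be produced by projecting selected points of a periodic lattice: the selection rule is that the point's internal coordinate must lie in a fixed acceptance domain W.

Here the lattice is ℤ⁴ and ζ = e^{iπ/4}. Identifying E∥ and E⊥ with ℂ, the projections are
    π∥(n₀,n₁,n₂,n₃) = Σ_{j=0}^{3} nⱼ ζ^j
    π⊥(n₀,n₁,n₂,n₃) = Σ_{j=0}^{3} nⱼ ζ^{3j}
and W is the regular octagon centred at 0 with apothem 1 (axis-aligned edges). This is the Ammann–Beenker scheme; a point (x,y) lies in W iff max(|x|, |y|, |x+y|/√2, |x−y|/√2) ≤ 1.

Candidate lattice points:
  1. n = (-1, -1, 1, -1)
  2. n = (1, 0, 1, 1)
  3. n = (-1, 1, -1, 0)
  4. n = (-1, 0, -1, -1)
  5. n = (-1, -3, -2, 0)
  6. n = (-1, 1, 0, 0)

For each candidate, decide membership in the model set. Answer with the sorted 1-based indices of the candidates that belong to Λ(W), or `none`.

π⊥(n) = n₀ + n₁ζ³ + n₂ζ⁶ + n₃ζ⁹ where ζ = e^{iπ/4}.
#1 (-1, -1, 1, -1): internal (-1.0000, -2.4142); octagon support 2.4142 vs apothem 1 → ∉ W
#2 (1, 0, 1, 1): internal (1.7071, -0.2929); octagon support 1.7071 vs apothem 1 → ∉ W
#3 (-1, 1, -1, 0): internal (-1.7071, 1.7071); octagon support 2.4142 vs apothem 1 → ∉ W
#4 (-1, 0, -1, -1): internal (-1.7071, 0.2929); octagon support 1.7071 vs apothem 1 → ∉ W
#5 (-1, -3, -2, 0): internal (1.1213, -0.1213); octagon support 1.1213 vs apothem 1 → ∉ W
#6 (-1, 1, 0, 0): internal (-1.7071, 0.7071); octagon support 1.7071 vs apothem 1 → ∉ W

none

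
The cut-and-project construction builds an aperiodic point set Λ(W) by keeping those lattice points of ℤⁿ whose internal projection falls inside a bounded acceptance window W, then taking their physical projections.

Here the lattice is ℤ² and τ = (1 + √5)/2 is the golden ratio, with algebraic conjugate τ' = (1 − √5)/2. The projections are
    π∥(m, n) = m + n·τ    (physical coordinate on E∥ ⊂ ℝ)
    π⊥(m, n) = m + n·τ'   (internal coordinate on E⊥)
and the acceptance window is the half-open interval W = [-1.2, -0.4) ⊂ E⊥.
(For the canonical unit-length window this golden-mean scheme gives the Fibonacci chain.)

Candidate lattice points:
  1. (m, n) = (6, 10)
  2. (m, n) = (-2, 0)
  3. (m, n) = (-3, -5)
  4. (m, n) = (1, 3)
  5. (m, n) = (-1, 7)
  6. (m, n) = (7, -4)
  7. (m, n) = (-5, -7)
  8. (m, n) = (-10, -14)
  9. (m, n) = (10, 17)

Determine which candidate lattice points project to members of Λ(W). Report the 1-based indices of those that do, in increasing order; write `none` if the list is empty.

Numerically τ ≈ 1.61803 and τ' = −1/τ ≈ -0.61803.
#1 (6,10): internal coord 6 + (10)·τ' = -0.18034; -0.18034 ∉ [-1.2, -0.4) → out
#2 (-2,0): internal coord -2 + (0)·τ' = -2.00000; -2.00000 ∉ [-1.2, -0.4) → out
#3 (-3,-5): internal coord -3 + (-5)·τ' = +0.09017; +0.09017 ∉ [-1.2, -0.4) → out
#4 (1,3): internal coord 1 + (3)·τ' = -0.85410; -0.85410 ∈ [-1.2, -0.4) → IN Λ
#5 (-1,7): internal coord -1 + (7)·τ' = -5.32624; -5.32624 ∉ [-1.2, -0.4) → out
#6 (7,-4): internal coord 7 + (-4)·τ' = +9.47214; +9.47214 ∉ [-1.2, -0.4) → out
#7 (-5,-7): internal coord -5 + (-7)·τ' = -0.67376; -0.67376 ∈ [-1.2, -0.4) → IN Λ
#8 (-10,-14): internal coord -10 + (-14)·τ' = -1.34752; -1.34752 ∉ [-1.2, -0.4) → out
#9 (10,17): internal coord 10 + (17)·τ' = -0.50658; -0.50658 ∈ [-1.2, -0.4) → IN Λ

4, 7, 9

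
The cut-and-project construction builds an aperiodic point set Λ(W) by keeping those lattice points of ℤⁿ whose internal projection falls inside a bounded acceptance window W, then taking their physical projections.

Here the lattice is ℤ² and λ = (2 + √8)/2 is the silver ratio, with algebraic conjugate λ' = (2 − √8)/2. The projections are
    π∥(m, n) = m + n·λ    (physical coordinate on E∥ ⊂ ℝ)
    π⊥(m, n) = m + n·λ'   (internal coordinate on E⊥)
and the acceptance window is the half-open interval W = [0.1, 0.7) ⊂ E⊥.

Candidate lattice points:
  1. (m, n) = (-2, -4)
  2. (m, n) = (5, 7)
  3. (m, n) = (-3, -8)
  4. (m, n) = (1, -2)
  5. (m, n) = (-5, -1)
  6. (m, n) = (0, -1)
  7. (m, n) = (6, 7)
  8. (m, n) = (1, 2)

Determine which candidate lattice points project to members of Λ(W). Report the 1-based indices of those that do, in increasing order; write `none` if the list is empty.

3, 6, 8

Compute λ' = (2−√8)/2 = -0.414214, so π⊥(m,n) = m -0.414214·n.
candidate 1: (m,n)=(-2,-4) → π∥ = -2-4·λ ≈ -11.656854, π⊥ = -2-4·λ' ≈ -0.343146 ∉ [0.1, 0.7) ⇒ out
candidate 2: (m,n)=(5,7) → π∥ = 5+7·λ ≈ 21.899495, π⊥ = 5+7·λ' ≈ 2.100505 ∉ [0.1, 0.7) ⇒ out
candidate 3: (m,n)=(-3,-8) → π∥ = -3-8·λ ≈ -22.313708, π⊥ = -3-8·λ' ≈ 0.313708 ∈ [0.1, 0.7) ⇒ IN Λ
candidate 4: (m,n)=(1,-2) → π∥ = 1-2·λ ≈ -3.828427, π⊥ = 1-2·λ' ≈ 1.828427 ∉ [0.1, 0.7) ⇒ out
candidate 5: (m,n)=(-5,-1) → π∥ = -5-1·λ ≈ -7.414214, π⊥ = -5-1·λ' ≈ -4.585786 ∉ [0.1, 0.7) ⇒ out
candidate 6: (m,n)=(0,-1) → π∥ = 0-1·λ ≈ -2.414214, π⊥ = 0-1·λ' ≈ 0.414214 ∈ [0.1, 0.7) ⇒ IN Λ
candidate 7: (m,n)=(6,7) → π∥ = 6+7·λ ≈ 22.899495, π⊥ = 6+7·λ' ≈ 3.100505 ∉ [0.1, 0.7) ⇒ out
candidate 8: (m,n)=(1,2) → π∥ = 1+2·λ ≈ 5.828427, π⊥ = 1+2·λ' ≈ 0.171573 ∈ [0.1, 0.7) ⇒ IN Λ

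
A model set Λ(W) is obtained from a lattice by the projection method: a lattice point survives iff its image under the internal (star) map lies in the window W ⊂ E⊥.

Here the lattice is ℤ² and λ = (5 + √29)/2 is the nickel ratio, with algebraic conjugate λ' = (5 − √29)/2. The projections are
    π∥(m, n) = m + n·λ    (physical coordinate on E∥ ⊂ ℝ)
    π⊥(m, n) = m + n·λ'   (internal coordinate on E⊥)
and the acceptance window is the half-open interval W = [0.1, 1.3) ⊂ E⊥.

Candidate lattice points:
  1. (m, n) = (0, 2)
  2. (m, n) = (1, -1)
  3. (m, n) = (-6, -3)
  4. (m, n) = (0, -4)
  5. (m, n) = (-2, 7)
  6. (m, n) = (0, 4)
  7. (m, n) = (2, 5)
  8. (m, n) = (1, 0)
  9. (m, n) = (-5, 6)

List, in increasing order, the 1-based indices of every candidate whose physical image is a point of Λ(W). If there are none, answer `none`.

Compute λ' = (5−√29)/2 = -0.19258, so π⊥(m,n) = m -0.19258·n.
candidate 1: (m,n)=(0,2) → π∥ = 0+2·λ ≈ 10.38516, π⊥ = 0+2·λ' ≈ -0.38516 ∉ [0.1, 1.3) ⇒ out
candidate 2: (m,n)=(1,-1) → π∥ = 1-1·λ ≈ -4.19258, π⊥ = 1-1·λ' ≈ 1.19258 ∈ [0.1, 1.3) ⇒ IN Λ
candidate 3: (m,n)=(-6,-3) → π∥ = -6-3·λ ≈ -21.57775, π⊥ = -6-3·λ' ≈ -5.42225 ∉ [0.1, 1.3) ⇒ out
candidate 4: (m,n)=(0,-4) → π∥ = 0-4·λ ≈ -20.77033, π⊥ = 0-4·λ' ≈ 0.77033 ∈ [0.1, 1.3) ⇒ IN Λ
candidate 5: (m,n)=(-2,7) → π∥ = -2+7·λ ≈ 34.34808, π⊥ = -2+7·λ' ≈ -3.34808 ∉ [0.1, 1.3) ⇒ out
candidate 6: (m,n)=(0,4) → π∥ = 0+4·λ ≈ 20.77033, π⊥ = 0+4·λ' ≈ -0.77033 ∉ [0.1, 1.3) ⇒ out
candidate 7: (m,n)=(2,5) → π∥ = 2+5·λ ≈ 27.96291, π⊥ = 2+5·λ' ≈ 1.03709 ∈ [0.1, 1.3) ⇒ IN Λ
candidate 8: (m,n)=(1,0) → π∥ = 1+0·λ ≈ 1.00000, π⊥ = 1+0·λ' ≈ 1.00000 ∈ [0.1, 1.3) ⇒ IN Λ
candidate 9: (m,n)=(-5,6) → π∥ = -5+6·λ ≈ 26.15549, π⊥ = -5+6·λ' ≈ -6.15549 ∉ [0.1, 1.3) ⇒ out

2, 4, 7, 8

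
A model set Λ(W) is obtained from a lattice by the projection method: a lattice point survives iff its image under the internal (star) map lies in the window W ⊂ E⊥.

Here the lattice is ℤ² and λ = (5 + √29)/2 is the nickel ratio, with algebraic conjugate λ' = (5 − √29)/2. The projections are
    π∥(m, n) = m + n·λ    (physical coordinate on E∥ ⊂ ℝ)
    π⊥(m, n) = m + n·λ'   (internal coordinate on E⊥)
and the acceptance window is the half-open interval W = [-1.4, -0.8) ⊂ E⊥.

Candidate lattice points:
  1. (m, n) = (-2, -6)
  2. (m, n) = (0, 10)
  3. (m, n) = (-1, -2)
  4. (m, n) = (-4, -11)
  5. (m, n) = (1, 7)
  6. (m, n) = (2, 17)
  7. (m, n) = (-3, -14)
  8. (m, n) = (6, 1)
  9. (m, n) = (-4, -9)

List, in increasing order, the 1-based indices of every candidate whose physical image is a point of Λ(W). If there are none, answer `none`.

1, 6

Compute λ' = (5−√29)/2 = -0.1926, so π⊥(m,n) = m -0.1926·n.
candidate 1: (m,n)=(-2,-6) → π∥ = -2-6·λ ≈ -33.1555, π⊥ = -2-6·λ' ≈ -0.8445 ∈ [-1.4, -0.8) ⇒ IN Λ
candidate 2: (m,n)=(0,10) → π∥ = 0+10·λ ≈ 51.9258, π⊥ = 0+10·λ' ≈ -1.9258 ∉ [-1.4, -0.8) ⇒ out
candidate 3: (m,n)=(-1,-2) → π∥ = -1-2·λ ≈ -11.3852, π⊥ = -1-2·λ' ≈ -0.6148 ∉ [-1.4, -0.8) ⇒ out
candidate 4: (m,n)=(-4,-11) → π∥ = -4-11·λ ≈ -61.1184, π⊥ = -4-11·λ' ≈ -1.8816 ∉ [-1.4, -0.8) ⇒ out
candidate 5: (m,n)=(1,7) → π∥ = 1+7·λ ≈ 37.3481, π⊥ = 1+7·λ' ≈ -0.3481 ∉ [-1.4, -0.8) ⇒ out
candidate 6: (m,n)=(2,17) → π∥ = 2+17·λ ≈ 90.2739, π⊥ = 2+17·λ' ≈ -1.2739 ∈ [-1.4, -0.8) ⇒ IN Λ
candidate 7: (m,n)=(-3,-14) → π∥ = -3-14·λ ≈ -75.6962, π⊥ = -3-14·λ' ≈ -0.3038 ∉ [-1.4, -0.8) ⇒ out
candidate 8: (m,n)=(6,1) → π∥ = 6+1·λ ≈ 11.1926, π⊥ = 6+1·λ' ≈ 5.8074 ∉ [-1.4, -0.8) ⇒ out
candidate 9: (m,n)=(-4,-9) → π∥ = -4-9·λ ≈ -50.7332, π⊥ = -4-9·λ' ≈ -2.2668 ∉ [-1.4, -0.8) ⇒ out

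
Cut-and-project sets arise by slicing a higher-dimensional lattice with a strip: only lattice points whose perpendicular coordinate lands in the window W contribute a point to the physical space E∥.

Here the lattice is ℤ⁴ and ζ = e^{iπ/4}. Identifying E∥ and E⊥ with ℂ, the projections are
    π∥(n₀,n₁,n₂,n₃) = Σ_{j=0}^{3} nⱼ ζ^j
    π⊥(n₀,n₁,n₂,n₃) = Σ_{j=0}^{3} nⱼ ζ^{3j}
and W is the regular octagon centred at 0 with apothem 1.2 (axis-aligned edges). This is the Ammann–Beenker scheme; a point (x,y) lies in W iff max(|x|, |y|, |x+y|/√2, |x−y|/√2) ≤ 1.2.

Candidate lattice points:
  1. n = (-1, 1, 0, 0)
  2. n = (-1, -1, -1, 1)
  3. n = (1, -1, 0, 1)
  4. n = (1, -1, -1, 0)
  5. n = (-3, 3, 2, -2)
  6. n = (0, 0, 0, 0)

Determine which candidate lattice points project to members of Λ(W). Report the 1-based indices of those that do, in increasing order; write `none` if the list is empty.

2, 6

Internal map: ζ^{3j} for j=0..3 gives (1,0), (−√2/2,√2/2), (0,−1), (√2/2,√2/2).
candidate 1: n = (-1, 1, 0, 0) → π⊥ ≈ (-1.70711, +0.70711); max(|x|,|y|,|x±y|/√2) = 1.70711 > 1.2 ⇒ ∉ W
candidate 2: n = (-1, -1, -1, 1) → π⊥ ≈ (+0.41421, +1.00000); max(|x|,|y|,|x±y|/√2) = 1.00000 ≤ 1.2 ⇒ ∈ W
candidate 3: n = (1, -1, 0, 1) → π⊥ ≈ (+2.41421, +0.00000); max(|x|,|y|,|x±y|/√2) = 2.41421 > 1.2 ⇒ ∉ W
candidate 4: n = (1, -1, -1, 0) → π⊥ ≈ (+1.70711, +0.29289); max(|x|,|y|,|x±y|/√2) = 1.70711 > 1.2 ⇒ ∉ W
candidate 5: n = (-3, 3, 2, -2) → π⊥ ≈ (-6.53553, -1.29289); max(|x|,|y|,|x±y|/√2) = 6.53553 > 1.2 ⇒ ∉ W
candidate 6: n = (0, 0, 0, 0) → π⊥ ≈ (+0.00000, +0.00000); max(|x|,|y|,|x±y|/√2) = 0.00000 ≤ 1.2 ⇒ ∈ W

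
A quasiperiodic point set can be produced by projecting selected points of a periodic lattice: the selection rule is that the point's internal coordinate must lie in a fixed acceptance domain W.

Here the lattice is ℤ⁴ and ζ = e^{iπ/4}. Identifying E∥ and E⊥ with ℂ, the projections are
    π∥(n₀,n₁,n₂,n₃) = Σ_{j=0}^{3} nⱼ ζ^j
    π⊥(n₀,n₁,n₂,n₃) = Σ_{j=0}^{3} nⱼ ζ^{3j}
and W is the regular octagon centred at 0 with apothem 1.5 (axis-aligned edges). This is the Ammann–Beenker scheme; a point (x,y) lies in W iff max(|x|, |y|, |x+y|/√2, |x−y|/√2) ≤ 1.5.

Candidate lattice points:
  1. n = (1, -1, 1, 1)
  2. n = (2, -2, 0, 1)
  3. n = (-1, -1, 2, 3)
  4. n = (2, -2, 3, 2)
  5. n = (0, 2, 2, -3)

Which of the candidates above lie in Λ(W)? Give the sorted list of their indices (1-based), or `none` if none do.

none

Internal map: ζ^{3j} for j=0..3 gives (1,0), (−√2/2,√2/2), (0,−1), (√2/2,√2/2).
candidate 1: n = (1, -1, 1, 1) → π⊥ ≈ (+2.4142, -1.0000); max(|x|,|y|,|x±y|/√2) = 2.4142 > 1.5 ⇒ ∉ W
candidate 2: n = (2, -2, 0, 1) → π⊥ ≈ (+4.1213, -0.7071); max(|x|,|y|,|x±y|/√2) = 4.1213 > 1.5 ⇒ ∉ W
candidate 3: n = (-1, -1, 2, 3) → π⊥ ≈ (+1.8284, -0.5858); max(|x|,|y|,|x±y|/√2) = 1.8284 > 1.5 ⇒ ∉ W
candidate 4: n = (2, -2, 3, 2) → π⊥ ≈ (+4.8284, -3.0000); max(|x|,|y|,|x±y|/√2) = 5.5355 > 1.5 ⇒ ∉ W
candidate 5: n = (0, 2, 2, -3) → π⊥ ≈ (-3.5355, -2.7071); max(|x|,|y|,|x±y|/√2) = 4.4142 > 1.5 ⇒ ∉ W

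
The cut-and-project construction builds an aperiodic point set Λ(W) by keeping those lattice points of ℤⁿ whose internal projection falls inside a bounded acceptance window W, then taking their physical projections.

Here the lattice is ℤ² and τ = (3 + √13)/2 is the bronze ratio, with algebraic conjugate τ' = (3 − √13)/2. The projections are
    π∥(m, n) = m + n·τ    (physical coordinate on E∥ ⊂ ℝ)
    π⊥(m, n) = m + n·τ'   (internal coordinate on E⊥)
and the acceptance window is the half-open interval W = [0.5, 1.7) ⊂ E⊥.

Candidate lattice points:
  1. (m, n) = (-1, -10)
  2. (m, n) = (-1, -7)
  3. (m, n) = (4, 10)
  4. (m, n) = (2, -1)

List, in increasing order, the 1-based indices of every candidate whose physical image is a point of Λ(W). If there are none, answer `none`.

2, 3

τ' = (3−√13)/2 ≈ -0.30278.
[1] lift (-1,-10): star map gives 2.02776; window check 0.5 ≤ 2.02776 < 1.7 is false → out
[2] lift (-1,-7): star map gives 1.11943; window check 0.5 ≤ 1.11943 < 1.7 is true → IN Λ
[3] lift (4,10): star map gives 0.97224; window check 0.5 ≤ 0.97224 < 1.7 is true → IN Λ
[4] lift (2,-1): star map gives 2.30278; window check 0.5 ≤ 2.30278 < 1.7 is false → out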